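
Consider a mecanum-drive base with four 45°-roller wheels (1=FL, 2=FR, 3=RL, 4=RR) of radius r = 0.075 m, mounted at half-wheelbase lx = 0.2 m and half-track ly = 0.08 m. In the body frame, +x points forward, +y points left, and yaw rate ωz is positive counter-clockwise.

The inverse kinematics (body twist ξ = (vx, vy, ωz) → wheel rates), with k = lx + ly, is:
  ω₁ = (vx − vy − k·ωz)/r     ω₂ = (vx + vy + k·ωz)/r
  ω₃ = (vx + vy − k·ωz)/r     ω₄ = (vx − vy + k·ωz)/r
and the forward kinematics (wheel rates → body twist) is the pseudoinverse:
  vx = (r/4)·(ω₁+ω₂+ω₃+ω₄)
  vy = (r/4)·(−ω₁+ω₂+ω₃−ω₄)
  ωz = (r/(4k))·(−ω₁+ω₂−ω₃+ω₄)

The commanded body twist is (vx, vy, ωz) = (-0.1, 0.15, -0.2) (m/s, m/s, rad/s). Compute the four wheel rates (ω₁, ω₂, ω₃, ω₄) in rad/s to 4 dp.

k = lx + ly = 0.2 + 0.08 = 0.2800;  k·ωz = 0.2800·-0.2 = -0.0560
ω₁ (FL) = (vx − vy − k·ωz)/r = -0.1940/0.075 = -2.5867
ω₂ (FR) = (vx + vy + k·ωz)/r = -0.0060/0.075 = -0.0800
ω₃ (RL) = (vx + vy − k·ωz)/r = 0.1060/0.075 = 1.4133
ω₄ (RR) = (vx − vy + k·ωz)/r = -0.3060/0.075 = -4.0800

(-2.5867, -0.0800, 1.4133, -4.0800)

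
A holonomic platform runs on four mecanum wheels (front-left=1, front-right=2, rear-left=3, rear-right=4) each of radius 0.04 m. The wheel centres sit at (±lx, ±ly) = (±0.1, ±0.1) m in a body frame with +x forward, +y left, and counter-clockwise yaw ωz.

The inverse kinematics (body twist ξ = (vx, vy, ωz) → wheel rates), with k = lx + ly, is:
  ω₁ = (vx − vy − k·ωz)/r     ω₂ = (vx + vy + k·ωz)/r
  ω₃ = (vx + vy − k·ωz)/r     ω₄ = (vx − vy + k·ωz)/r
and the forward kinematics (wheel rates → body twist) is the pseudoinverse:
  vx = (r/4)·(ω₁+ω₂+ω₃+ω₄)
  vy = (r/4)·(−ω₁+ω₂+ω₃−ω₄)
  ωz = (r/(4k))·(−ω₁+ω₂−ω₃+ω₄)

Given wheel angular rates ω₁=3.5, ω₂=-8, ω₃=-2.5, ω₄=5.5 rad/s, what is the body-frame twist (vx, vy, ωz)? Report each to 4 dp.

(-0.0150, -0.1950, -0.1750)

k = lx + ly = 0.1 + 0.1 = 0.2000
ω₁+ω₂+ω₃+ω₄ = -1.5000  →  vx = (0.04/4)·-1.5000 = -0.0150
−ω₁+ω₂+ω₃−ω₄ = -19.5000  →  vy = (0.04/4)·-19.5000 = -0.1950
−ω₁+ω₂−ω₃+ω₄ = -3.5000  →  ωz = (0.04/0.8000)·-3.5000 = -0.1750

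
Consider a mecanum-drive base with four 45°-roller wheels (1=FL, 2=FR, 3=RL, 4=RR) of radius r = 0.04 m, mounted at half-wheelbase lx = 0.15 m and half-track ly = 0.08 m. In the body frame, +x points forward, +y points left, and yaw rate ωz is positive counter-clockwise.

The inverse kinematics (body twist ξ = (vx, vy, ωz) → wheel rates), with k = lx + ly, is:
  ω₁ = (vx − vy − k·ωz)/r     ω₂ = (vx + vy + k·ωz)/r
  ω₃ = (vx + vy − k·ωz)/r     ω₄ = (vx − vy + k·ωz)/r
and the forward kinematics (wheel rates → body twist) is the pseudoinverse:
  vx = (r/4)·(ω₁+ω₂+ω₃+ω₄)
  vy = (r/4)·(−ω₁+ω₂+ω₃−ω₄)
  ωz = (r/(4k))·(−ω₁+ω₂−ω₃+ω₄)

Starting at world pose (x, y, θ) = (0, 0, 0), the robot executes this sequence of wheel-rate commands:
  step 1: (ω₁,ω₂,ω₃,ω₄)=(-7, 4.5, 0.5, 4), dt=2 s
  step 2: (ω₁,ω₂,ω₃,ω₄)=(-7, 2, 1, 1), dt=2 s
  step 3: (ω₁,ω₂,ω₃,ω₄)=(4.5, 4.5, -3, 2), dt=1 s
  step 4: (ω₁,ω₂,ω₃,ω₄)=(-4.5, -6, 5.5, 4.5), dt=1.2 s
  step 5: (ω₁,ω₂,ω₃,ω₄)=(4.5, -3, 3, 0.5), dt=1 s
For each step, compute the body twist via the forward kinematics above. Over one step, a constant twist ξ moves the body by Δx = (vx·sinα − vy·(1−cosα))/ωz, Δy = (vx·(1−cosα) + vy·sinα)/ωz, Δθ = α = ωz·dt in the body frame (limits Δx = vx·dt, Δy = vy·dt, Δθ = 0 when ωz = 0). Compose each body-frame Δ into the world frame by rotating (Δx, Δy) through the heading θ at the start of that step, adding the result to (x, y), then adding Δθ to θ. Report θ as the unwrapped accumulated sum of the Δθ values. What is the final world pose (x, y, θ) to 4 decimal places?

step 1: ξ=(vx,vy,ωz)=(0.0200, 0.0800, 0.6522), dt=2.0 → body Δ=(-0.0608, 0.1409, 1.3043) → world pose (-0.0608, 0.1409, 1.3043)
step 2: ξ=(vx,vy,ωz)=(-0.0300, 0.0900, 0.3913), dt=2.0 → body Δ=(-0.1210, 0.1399, 0.7826) → world pose (-0.2276, 0.0611, 2.0870)
step 3: ξ=(vx,vy,ωz)=(0.0800, -0.0500, 0.2174), dt=1.0 → body Δ=(0.0848, -0.0409, 0.2174) → world pose (-0.2338, 0.1550, 2.3043)
step 4: ξ=(vx,vy,ωz)=(-0.0050, -0.0050, -0.1087), dt=1.2 → body Δ=(-0.0064, -0.0056, -0.1304) → world pose (-0.2254, 0.1540, 2.1739)
step 5: ξ=(vx,vy,ωz)=(0.0500, -0.0500, -0.4348), dt=1.0 → body Δ=(0.0377, -0.0591, -0.4348) → world pose (-0.1981, 0.2186, 1.7391)

(-0.1981, 0.2186, 1.7391)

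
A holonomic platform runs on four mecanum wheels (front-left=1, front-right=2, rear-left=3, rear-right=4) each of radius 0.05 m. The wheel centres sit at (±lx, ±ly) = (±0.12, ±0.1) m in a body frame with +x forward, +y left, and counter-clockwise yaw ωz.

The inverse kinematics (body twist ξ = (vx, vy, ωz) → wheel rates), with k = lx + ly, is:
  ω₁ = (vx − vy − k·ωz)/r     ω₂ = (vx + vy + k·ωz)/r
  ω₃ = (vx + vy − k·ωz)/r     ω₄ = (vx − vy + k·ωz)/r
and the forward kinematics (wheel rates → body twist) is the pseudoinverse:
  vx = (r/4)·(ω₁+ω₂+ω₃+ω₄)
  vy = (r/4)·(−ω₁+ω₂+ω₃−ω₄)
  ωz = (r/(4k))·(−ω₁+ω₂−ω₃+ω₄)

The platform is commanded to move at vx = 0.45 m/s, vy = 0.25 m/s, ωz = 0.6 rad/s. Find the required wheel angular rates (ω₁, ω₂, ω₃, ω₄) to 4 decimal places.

(1.3600, 16.6400, 11.3600, 6.6400)

k = lx + ly = 0.12 + 0.1 = 0.2200;  k·ωz = 0.2200·0.6 = 0.1320
ω₁ (FL) = (vx − vy − k·ωz)/r = 0.0680/0.05 = 1.3600
ω₂ (FR) = (vx + vy + k·ωz)/r = 0.8320/0.05 = 16.6400
ω₃ (RL) = (vx + vy − k·ωz)/r = 0.5680/0.05 = 11.3600
ω₄ (RR) = (vx − vy + k·ωz)/r = 0.3320/0.05 = 6.6400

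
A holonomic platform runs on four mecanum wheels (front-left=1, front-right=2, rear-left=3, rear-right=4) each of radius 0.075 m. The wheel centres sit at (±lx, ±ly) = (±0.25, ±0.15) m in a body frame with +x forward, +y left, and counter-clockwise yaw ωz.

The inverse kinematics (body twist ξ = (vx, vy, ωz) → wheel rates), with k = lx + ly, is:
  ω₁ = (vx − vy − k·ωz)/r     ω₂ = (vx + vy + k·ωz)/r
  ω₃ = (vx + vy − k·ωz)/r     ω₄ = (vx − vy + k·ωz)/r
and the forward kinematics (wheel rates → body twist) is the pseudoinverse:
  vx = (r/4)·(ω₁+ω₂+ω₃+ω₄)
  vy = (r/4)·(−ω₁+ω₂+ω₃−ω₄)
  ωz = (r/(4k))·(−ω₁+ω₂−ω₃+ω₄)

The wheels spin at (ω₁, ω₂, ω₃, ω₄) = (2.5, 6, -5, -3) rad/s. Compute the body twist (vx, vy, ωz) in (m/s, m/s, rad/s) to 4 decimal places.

(0.0094, 0.0281, 0.2578)

k = lx + ly = 0.25 + 0.15 = 0.4000
ω₁+ω₂+ω₃+ω₄ = 0.5000  →  vx = (0.075/4)·0.5000 = 0.0094
−ω₁+ω₂+ω₃−ω₄ = 1.5000  →  vy = (0.075/4)·1.5000 = 0.0281
−ω₁+ω₂−ω₃+ω₄ = 5.5000  →  ωz = (0.075/1.6000)·5.5000 = 0.2578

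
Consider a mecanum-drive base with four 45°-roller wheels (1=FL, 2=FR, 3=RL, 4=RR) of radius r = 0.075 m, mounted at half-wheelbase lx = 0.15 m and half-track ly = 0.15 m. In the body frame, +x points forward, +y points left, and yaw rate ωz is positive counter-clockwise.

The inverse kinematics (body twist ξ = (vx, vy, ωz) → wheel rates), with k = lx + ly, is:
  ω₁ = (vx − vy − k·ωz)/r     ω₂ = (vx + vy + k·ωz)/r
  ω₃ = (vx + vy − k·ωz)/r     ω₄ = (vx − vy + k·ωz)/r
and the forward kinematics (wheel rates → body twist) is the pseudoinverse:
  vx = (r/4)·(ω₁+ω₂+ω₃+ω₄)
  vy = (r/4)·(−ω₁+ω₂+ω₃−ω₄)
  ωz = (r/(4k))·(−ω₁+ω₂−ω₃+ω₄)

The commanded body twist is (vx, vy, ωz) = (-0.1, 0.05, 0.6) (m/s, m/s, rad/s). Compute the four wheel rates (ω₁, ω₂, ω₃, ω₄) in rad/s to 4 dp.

(-4.4000, 1.7333, -3.0667, 0.4000)

k = lx + ly = 0.15 + 0.15 = 0.3000;  k·ωz = 0.3000·0.6 = 0.1800
ω₁ (FL) = (vx − vy − k·ωz)/r = -0.3300/0.075 = -4.4000
ω₂ (FR) = (vx + vy + k·ωz)/r = 0.1300/0.075 = 1.7333
ω₃ (RL) = (vx + vy − k·ωz)/r = -0.2300/0.075 = -3.0667
ω₄ (RR) = (vx − vy + k·ωz)/r = 0.0300/0.075 = 0.4000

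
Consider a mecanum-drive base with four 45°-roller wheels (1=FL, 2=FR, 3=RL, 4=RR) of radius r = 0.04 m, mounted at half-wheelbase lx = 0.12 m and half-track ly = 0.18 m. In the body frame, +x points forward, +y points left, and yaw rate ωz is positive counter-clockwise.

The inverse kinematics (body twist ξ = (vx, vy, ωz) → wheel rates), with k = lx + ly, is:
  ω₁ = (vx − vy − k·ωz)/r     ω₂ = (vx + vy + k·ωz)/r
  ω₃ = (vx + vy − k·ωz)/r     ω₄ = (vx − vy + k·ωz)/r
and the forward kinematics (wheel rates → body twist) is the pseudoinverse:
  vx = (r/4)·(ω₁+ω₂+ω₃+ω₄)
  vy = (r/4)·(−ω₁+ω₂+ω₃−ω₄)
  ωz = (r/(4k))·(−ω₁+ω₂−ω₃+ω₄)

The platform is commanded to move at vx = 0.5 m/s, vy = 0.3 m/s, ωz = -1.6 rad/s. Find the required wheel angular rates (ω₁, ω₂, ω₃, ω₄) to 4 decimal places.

(17.0000, 8.0000, 32.0000, -7.0000)

k = lx + ly = 0.12 + 0.18 = 0.3000;  k·ωz = 0.3000·-1.6 = -0.4800
ω₁ (FL) = (vx − vy − k·ωz)/r = 0.6800/0.04 = 17.0000
ω₂ (FR) = (vx + vy + k·ωz)/r = 0.3200/0.04 = 8.0000
ω₃ (RL) = (vx + vy − k·ωz)/r = 1.2800/0.04 = 32.0000
ω₄ (RR) = (vx − vy + k·ωz)/r = -0.2800/0.04 = -7.0000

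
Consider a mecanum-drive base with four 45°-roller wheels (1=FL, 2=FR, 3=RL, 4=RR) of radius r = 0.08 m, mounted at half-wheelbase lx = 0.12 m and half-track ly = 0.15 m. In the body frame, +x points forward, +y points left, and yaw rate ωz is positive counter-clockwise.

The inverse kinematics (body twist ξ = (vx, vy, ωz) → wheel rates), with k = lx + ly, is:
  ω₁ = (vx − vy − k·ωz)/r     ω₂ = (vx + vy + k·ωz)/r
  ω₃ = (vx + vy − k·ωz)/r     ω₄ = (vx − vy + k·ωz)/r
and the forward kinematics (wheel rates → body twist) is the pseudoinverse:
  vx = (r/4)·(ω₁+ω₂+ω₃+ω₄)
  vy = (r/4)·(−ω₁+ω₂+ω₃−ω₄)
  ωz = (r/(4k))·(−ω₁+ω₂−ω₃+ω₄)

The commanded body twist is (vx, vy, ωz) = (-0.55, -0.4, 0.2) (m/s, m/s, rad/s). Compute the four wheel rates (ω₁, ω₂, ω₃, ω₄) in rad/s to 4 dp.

(-2.5500, -11.2000, -12.5500, -1.2000)

k = lx + ly = 0.12 + 0.15 = 0.2700;  k·ωz = 0.2700·0.2 = 0.0540
ω₁ (FL) = (vx − vy − k·ωz)/r = -0.2040/0.08 = -2.5500
ω₂ (FR) = (vx + vy + k·ωz)/r = -0.8960/0.08 = -11.2000
ω₃ (RL) = (vx + vy − k·ωz)/r = -1.0040/0.08 = -12.5500
ω₄ (RR) = (vx − vy + k·ωz)/r = -0.0960/0.08 = -1.2000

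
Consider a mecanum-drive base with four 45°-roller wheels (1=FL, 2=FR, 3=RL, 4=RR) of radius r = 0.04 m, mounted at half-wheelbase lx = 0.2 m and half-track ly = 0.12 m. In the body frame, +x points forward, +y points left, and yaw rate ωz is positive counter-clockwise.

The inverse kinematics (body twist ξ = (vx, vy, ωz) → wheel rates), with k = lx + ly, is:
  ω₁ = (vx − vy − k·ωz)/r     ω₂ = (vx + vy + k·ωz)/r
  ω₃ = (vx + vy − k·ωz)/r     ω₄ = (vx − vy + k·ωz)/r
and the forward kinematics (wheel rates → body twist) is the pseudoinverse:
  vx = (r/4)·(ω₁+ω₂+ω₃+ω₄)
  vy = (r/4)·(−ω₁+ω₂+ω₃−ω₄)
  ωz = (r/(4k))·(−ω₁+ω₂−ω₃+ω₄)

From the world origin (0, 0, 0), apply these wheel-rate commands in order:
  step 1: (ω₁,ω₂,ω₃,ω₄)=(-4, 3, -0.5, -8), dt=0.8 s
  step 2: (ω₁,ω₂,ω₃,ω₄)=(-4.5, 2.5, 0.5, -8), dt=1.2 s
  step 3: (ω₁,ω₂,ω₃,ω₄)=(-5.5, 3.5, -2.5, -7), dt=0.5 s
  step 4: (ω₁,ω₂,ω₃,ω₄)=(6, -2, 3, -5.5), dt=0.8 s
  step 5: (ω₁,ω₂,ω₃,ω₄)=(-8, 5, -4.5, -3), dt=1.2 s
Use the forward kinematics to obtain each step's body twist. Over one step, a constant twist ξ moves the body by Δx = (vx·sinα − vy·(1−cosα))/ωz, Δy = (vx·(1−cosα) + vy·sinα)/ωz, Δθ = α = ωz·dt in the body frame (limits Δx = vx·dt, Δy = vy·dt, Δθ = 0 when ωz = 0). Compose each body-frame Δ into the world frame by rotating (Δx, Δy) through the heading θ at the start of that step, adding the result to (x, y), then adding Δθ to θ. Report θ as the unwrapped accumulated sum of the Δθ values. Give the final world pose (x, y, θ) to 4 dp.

(-0.3287, 0.5300, 0.1328)

step 1: ξ=(vx,vy,ωz)=(-0.0950, 0.1450, -0.0156), dt=0.8 → body Δ=(-0.0753, 0.1165, -0.0125) → world pose (-0.0753, 0.1165, -0.0125)
step 2: ξ=(vx,vy,ωz)=(-0.0950, 0.1550, -0.0469), dt=1.2 → body Δ=(-0.1087, 0.1891, -0.0562) → world pose (-0.1816, 0.3069, -0.0687)
step 3: ξ=(vx,vy,ωz)=(-0.1150, 0.1350, 0.1406), dt=0.5 → body Δ=(-0.0598, 0.0654, 0.0703) → world pose (-0.2368, 0.3763, 0.0016)
step 4: ξ=(vx,vy,ωz)=(0.0150, 0.0050, -0.5156), dt=0.8 → body Δ=(0.0125, 0.0014, -0.4125) → world pose (-0.2243, 0.3778, -0.4109)
step 5: ξ=(vx,vy,ωz)=(-0.1050, 0.1150, 0.4531), dt=1.2 → body Δ=(-0.1565, 0.0979, 0.5437) → world pose (-0.3287, 0.5300, 0.1328)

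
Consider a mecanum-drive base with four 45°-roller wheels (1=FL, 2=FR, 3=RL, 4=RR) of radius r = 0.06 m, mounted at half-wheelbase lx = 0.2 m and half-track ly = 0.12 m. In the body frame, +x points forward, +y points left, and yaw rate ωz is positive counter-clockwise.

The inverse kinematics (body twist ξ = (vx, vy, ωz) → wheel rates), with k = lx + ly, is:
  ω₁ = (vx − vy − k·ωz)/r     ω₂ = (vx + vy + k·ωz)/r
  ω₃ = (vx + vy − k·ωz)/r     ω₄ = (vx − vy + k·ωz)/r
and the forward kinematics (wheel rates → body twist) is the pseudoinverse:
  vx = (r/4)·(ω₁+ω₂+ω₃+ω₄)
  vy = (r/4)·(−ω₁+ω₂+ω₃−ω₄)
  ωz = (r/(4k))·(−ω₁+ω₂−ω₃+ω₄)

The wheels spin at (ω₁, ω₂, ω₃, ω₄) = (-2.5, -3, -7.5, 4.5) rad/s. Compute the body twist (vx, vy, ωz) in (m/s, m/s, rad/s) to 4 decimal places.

(-0.1275, -0.1875, 0.5391)

k = lx + ly = 0.2 + 0.12 = 0.3200
ω₁+ω₂+ω₃+ω₄ = -8.5000  →  vx = (0.06/4)·-8.5000 = -0.1275
−ω₁+ω₂+ω₃−ω₄ = -12.5000  →  vy = (0.06/4)·-12.5000 = -0.1875
−ω₁+ω₂−ω₃+ω₄ = 11.5000  →  ωz = (0.06/1.2800)·11.5000 = 0.5391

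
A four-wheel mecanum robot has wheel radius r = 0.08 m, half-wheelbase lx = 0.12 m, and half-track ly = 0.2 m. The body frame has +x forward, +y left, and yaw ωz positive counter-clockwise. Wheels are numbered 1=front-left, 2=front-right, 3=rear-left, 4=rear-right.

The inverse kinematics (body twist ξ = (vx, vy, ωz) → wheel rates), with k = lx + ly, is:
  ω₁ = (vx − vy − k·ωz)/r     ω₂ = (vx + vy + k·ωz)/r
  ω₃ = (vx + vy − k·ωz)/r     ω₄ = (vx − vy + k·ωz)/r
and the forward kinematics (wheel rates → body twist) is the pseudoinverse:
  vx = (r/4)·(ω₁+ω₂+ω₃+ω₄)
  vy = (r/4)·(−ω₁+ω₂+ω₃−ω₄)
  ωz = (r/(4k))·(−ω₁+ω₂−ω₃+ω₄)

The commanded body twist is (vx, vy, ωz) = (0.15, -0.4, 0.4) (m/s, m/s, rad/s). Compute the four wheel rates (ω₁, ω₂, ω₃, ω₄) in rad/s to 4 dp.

(5.2750, -1.5250, -4.7250, 8.4750)

k = lx + ly = 0.12 + 0.2 = 0.3200;  k·ωz = 0.3200·0.4 = 0.1280
ω₁ (FL) = (vx − vy − k·ωz)/r = 0.4220/0.08 = 5.2750
ω₂ (FR) = (vx + vy + k·ωz)/r = -0.1220/0.08 = -1.5250
ω₃ (RL) = (vx + vy − k·ωz)/r = -0.3780/0.08 = -4.7250
ω₄ (RR) = (vx − vy + k·ωz)/r = 0.6780/0.08 = 8.4750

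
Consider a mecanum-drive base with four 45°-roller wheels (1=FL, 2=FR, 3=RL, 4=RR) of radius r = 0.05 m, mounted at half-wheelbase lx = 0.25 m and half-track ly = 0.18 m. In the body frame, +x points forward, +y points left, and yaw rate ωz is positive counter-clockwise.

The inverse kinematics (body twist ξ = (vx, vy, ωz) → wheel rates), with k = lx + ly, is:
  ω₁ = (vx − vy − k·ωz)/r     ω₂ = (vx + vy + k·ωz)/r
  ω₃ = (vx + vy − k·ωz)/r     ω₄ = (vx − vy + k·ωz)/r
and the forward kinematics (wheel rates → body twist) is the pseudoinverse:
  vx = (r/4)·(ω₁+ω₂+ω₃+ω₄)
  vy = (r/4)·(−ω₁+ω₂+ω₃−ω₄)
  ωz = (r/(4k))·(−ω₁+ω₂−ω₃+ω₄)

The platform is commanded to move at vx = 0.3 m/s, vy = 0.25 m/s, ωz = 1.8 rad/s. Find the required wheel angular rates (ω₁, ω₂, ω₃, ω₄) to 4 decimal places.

(-14.4800, 26.4800, -4.4800, 16.4800)

k = lx + ly = 0.25 + 0.18 = 0.4300;  k·ωz = 0.4300·1.8 = 0.7740
ω₁ (FL) = (vx − vy − k·ωz)/r = -0.7240/0.05 = -14.4800
ω₂ (FR) = (vx + vy + k·ωz)/r = 1.3240/0.05 = 26.4800
ω₃ (RL) = (vx + vy − k·ωz)/r = -0.2240/0.05 = -4.4800
ω₄ (RR) = (vx − vy + k·ωz)/r = 0.8240/0.05 = 16.4800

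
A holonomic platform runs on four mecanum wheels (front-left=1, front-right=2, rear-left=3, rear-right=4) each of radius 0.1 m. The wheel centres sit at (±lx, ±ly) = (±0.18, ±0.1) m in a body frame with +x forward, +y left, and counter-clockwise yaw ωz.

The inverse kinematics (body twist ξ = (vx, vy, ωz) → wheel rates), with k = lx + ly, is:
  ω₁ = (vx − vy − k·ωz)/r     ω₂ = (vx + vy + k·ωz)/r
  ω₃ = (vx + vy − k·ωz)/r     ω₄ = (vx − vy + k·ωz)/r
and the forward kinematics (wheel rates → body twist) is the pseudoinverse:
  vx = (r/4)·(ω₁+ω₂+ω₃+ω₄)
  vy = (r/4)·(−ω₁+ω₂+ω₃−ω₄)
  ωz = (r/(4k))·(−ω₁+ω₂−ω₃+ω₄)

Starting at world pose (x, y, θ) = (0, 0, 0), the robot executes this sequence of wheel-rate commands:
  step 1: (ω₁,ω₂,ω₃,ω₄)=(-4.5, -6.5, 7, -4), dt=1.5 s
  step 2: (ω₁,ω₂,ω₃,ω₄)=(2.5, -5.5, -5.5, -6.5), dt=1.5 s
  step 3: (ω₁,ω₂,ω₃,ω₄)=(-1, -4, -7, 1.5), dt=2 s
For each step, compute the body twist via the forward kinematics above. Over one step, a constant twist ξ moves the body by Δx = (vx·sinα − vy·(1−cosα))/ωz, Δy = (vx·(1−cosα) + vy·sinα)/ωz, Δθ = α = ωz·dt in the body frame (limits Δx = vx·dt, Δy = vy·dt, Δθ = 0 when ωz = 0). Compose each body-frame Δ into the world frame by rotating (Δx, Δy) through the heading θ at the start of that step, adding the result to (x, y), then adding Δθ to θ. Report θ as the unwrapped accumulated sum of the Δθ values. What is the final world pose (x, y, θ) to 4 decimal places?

step 1: ξ=(vx,vy,ωz)=(-0.2000, 0.2250, -1.1607), dt=1.5 → body Δ=(0.0569, 0.3925, -1.7411) → world pose (0.0569, 0.3925, -1.7411)
step 2: ξ=(vx,vy,ωz)=(-0.3750, -0.1750, -0.8036), dt=1.5 → body Δ=(-0.5758, 0.0965, -1.2054) → world pose (0.2496, 0.9437, -2.9464)
step 3: ξ=(vx,vy,ωz)=(-0.2625, -0.2875, 0.4911), dt=2.0 → body Δ=(-0.1842, -0.7247, 0.9821) → world pose (0.2897, 1.6903, -1.9643)

(0.2897, 1.6903, -1.9643)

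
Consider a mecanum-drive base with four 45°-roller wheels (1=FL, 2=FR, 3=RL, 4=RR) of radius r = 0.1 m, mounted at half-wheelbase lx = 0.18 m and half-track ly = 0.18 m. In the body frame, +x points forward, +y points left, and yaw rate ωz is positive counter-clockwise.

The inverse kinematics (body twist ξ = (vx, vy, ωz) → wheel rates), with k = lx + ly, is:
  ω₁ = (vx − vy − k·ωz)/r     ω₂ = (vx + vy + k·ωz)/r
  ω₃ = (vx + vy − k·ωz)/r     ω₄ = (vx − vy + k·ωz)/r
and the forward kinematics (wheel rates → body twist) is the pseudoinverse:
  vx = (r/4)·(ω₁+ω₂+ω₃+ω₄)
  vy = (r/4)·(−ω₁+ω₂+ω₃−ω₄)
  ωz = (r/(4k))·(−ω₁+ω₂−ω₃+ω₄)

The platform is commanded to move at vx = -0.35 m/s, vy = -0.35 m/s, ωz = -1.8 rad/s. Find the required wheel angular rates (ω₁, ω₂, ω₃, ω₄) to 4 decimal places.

k = lx + ly = 0.18 + 0.18 = 0.3600;  k·ωz = 0.3600·-1.8 = -0.6480
ω₁ (FL) = (vx − vy − k·ωz)/r = 0.6480/0.1 = 6.4800
ω₂ (FR) = (vx + vy + k·ωz)/r = -1.3480/0.1 = -13.4800
ω₃ (RL) = (vx + vy − k·ωz)/r = -0.0520/0.1 = -0.5200
ω₄ (RR) = (vx − vy + k·ωz)/r = -0.6480/0.1 = -6.4800

(6.4800, -13.4800, -0.5200, -6.4800)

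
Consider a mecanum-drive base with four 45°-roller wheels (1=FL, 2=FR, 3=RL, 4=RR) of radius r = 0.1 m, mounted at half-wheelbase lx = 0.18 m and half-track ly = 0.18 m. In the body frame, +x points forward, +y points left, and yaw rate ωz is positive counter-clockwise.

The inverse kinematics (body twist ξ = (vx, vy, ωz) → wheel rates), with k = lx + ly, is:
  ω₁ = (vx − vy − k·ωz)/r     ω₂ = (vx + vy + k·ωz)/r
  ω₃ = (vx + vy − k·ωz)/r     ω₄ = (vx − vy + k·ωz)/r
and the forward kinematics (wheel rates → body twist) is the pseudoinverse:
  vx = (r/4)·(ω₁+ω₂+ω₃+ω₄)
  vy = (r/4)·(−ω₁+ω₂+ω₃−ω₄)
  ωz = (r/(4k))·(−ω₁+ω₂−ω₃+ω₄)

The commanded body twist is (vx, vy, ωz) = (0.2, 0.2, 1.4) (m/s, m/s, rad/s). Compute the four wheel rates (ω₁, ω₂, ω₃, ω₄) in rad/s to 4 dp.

k = lx + ly = 0.18 + 0.18 = 0.3600;  k·ωz = 0.3600·1.4 = 0.5040
ω₁ (FL) = (vx − vy − k·ωz)/r = -0.5040/0.1 = -5.0400
ω₂ (FR) = (vx + vy + k·ωz)/r = 0.9040/0.1 = 9.0400
ω₃ (RL) = (vx + vy − k·ωz)/r = -0.1040/0.1 = -1.0400
ω₄ (RR) = (vx − vy + k·ωz)/r = 0.5040/0.1 = 5.0400

(-5.0400, 9.0400, -1.0400, 5.0400)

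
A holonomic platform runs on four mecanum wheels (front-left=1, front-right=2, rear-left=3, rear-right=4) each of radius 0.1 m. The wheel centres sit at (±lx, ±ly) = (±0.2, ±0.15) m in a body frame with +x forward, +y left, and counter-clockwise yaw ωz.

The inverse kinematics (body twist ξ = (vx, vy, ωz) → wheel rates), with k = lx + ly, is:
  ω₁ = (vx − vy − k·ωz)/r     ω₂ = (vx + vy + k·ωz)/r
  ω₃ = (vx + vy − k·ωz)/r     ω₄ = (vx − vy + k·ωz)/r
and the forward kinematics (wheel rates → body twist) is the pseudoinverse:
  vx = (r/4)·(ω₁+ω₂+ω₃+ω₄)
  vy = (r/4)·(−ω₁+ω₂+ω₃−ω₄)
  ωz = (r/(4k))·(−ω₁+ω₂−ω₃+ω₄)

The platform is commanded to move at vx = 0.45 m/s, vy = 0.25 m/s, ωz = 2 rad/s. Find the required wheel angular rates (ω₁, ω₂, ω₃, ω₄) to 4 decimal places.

(-5.0000, 14.0000, 0.0000, 9.0000)

k = lx + ly = 0.2 + 0.15 = 0.3500;  k·ωz = 0.3500·2 = 0.7000
ω₁ (FL) = (vx − vy − k·ωz)/r = -0.5000/0.1 = -5.0000
ω₂ (FR) = (vx + vy + k·ωz)/r = 1.4000/0.1 = 14.0000
ω₃ (RL) = (vx + vy − k·ωz)/r = 0.0000/0.1 = 0.0000
ω₄ (RR) = (vx − vy + k·ωz)/r = 0.9000/0.1 = 9.0000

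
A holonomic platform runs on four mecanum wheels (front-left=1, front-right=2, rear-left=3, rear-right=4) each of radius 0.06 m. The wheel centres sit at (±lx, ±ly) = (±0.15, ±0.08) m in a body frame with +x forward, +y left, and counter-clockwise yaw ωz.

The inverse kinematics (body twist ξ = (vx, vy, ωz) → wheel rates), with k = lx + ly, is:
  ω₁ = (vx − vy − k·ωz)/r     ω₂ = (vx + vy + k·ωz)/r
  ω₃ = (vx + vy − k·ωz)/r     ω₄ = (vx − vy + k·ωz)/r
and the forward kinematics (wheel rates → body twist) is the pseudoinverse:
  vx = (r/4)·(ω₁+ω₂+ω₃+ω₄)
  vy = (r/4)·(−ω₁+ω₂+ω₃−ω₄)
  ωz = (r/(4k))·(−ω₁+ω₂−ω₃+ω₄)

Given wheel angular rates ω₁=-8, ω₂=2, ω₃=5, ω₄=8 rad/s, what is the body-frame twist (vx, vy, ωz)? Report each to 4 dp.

k = lx + ly = 0.15 + 0.08 = 0.2300
ω₁+ω₂+ω₃+ω₄ = 7.0000  →  vx = (0.06/4)·7.0000 = 0.1050
−ω₁+ω₂+ω₃−ω₄ = 7.0000  →  vy = (0.06/4)·7.0000 = 0.1050
−ω₁+ω₂−ω₃+ω₄ = 13.0000  →  ωz = (0.06/0.9200)·13.0000 = 0.8478

(0.1050, 0.1050, 0.8478)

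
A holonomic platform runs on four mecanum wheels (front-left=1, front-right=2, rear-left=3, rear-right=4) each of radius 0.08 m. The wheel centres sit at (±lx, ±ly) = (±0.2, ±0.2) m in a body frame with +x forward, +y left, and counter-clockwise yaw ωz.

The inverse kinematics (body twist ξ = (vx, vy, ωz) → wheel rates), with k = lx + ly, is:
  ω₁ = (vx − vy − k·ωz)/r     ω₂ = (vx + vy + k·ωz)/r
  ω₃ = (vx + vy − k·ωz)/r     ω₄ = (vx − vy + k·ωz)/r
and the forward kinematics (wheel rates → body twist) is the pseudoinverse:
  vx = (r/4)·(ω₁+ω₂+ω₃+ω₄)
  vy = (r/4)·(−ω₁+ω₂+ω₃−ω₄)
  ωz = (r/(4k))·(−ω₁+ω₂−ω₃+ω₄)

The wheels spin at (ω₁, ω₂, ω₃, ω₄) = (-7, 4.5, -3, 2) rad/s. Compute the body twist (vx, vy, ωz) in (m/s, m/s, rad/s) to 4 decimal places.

k = lx + ly = 0.2 + 0.2 = 0.4000
ω₁+ω₂+ω₃+ω₄ = -3.5000  →  vx = (0.08/4)·-3.5000 = -0.0700
−ω₁+ω₂+ω₃−ω₄ = 6.5000  →  vy = (0.08/4)·6.5000 = 0.1300
−ω₁+ω₂−ω₃+ω₄ = 16.5000  →  ωz = (0.08/1.6000)·16.5000 = 0.8250

(-0.0700, 0.1300, 0.8250)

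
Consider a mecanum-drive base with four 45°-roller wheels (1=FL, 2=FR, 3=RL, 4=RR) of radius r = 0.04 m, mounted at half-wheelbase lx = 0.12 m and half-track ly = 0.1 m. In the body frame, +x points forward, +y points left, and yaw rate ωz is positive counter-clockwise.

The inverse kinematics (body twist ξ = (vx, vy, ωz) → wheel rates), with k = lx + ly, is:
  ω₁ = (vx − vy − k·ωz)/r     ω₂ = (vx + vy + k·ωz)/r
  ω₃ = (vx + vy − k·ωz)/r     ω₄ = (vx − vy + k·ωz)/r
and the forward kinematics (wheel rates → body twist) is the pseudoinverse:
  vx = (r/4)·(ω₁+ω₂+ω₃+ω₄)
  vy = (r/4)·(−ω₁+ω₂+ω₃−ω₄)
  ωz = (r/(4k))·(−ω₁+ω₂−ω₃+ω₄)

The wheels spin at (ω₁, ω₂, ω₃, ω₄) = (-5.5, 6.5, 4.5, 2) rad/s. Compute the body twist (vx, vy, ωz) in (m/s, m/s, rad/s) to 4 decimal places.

(0.0750, 0.1450, 0.4318)

k = lx + ly = 0.12 + 0.1 = 0.2200
ω₁+ω₂+ω₃+ω₄ = 7.5000  →  vx = (0.04/4)·7.5000 = 0.0750
−ω₁+ω₂+ω₃−ω₄ = 14.5000  →  vy = (0.04/4)·14.5000 = 0.1450
−ω₁+ω₂−ω₃+ω₄ = 9.5000  →  ωz = (0.04/0.8800)·9.5000 = 0.4318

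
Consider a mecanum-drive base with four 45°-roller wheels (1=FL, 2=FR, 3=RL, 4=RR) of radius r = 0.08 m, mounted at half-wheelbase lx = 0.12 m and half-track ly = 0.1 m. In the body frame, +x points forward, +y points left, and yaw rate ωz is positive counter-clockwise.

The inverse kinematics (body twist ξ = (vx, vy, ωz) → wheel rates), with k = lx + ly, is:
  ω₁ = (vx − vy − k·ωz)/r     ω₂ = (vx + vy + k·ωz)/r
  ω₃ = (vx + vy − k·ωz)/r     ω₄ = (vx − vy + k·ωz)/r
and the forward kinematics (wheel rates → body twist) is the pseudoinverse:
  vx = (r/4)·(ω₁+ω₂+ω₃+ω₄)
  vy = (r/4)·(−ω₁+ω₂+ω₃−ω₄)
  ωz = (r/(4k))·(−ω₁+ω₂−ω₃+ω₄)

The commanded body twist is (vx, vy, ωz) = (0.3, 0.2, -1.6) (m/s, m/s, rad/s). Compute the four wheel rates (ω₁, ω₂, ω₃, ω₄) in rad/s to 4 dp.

(5.6500, 1.8500, 10.6500, -3.1500)

k = lx + ly = 0.12 + 0.1 = 0.2200;  k·ωz = 0.2200·-1.6 = -0.3520
ω₁ (FL) = (vx − vy − k·ωz)/r = 0.4520/0.08 = 5.6500
ω₂ (FR) = (vx + vy + k·ωz)/r = 0.1480/0.08 = 1.8500
ω₃ (RL) = (vx + vy − k·ωz)/r = 0.8520/0.08 = 10.6500
ω₄ (RR) = (vx − vy + k·ωz)/r = -0.2520/0.08 = -3.1500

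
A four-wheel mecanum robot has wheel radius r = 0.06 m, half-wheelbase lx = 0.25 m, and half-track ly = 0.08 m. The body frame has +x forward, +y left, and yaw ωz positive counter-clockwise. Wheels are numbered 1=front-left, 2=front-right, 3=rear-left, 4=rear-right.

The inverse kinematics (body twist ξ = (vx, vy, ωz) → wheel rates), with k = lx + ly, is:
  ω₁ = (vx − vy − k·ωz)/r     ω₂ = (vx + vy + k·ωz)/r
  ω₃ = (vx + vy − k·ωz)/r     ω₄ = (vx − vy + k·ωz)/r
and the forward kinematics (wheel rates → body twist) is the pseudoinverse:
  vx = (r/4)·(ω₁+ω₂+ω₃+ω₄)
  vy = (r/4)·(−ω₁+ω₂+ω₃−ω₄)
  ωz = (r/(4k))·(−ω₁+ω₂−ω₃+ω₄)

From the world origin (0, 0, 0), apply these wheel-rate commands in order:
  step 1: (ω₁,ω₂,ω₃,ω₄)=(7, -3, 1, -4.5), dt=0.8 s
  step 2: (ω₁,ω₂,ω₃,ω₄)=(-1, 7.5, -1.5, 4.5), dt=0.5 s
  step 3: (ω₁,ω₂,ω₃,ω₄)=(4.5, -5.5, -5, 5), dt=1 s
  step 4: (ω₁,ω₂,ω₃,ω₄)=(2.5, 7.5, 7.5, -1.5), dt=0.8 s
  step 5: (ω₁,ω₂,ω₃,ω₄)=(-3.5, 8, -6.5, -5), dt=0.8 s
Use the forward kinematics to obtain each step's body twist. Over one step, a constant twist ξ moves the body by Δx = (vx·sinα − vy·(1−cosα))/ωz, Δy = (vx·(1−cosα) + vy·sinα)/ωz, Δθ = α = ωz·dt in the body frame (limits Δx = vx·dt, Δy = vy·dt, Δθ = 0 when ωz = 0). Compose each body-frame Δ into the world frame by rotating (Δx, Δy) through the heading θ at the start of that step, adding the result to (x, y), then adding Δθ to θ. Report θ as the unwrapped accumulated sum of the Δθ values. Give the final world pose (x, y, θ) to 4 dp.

step 1: ξ=(vx,vy,ωz)=(0.0075, -0.0675, -0.7045), dt=0.8 → body Δ=(-0.0091, -0.0528, -0.5636) → world pose (-0.0091, -0.0528, -0.5636)
step 2: ξ=(vx,vy,ωz)=(0.1425, 0.0375, 0.6591), dt=0.5 → body Δ=(0.0669, 0.0300, 0.3295) → world pose (0.0635, -0.0632, -0.2341)
step 3: ξ=(vx,vy,ωz)=(-0.0150, -0.3000, 0.0000), dt=1.0 → body Δ=(-0.0150, -0.3000, 0.0000) → world pose (-0.0207, -0.3515, -0.2341)
step 4: ξ=(vx,vy,ωz)=(0.2400, 0.2100, -0.1818), dt=0.8 → body Δ=(0.2035, 0.1535, -0.1455) → world pose (0.2129, -0.2494, -0.3795)
step 5: ξ=(vx,vy,ωz)=(-0.1050, 0.1500, 0.5909), dt=0.8 → body Δ=(-0.1087, 0.0961, 0.4727) → world pose (0.1475, -0.1199, 0.0932)

(0.1475, -0.1199, 0.0932)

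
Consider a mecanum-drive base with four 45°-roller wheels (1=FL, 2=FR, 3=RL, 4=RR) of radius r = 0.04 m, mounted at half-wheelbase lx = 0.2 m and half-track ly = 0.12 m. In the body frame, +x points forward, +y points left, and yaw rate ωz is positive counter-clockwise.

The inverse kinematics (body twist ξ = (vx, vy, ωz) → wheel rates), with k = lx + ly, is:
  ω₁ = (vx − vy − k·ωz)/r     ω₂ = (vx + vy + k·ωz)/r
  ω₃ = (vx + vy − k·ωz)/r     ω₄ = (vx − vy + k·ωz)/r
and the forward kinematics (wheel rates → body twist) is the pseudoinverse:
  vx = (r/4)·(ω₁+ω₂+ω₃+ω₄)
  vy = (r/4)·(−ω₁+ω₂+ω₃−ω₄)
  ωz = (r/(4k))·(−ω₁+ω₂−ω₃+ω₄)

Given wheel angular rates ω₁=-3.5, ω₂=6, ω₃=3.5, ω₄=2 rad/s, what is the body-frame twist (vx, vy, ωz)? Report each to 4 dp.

k = lx + ly = 0.2 + 0.12 = 0.3200
ω₁+ω₂+ω₃+ω₄ = 8.0000  →  vx = (0.04/4)·8.0000 = 0.0800
−ω₁+ω₂+ω₃−ω₄ = 11.0000  →  vy = (0.04/4)·11.0000 = 0.1100
−ω₁+ω₂−ω₃+ω₄ = 8.0000  →  ωz = (0.04/1.2800)·8.0000 = 0.2500

(0.0800, 0.1100, 0.2500)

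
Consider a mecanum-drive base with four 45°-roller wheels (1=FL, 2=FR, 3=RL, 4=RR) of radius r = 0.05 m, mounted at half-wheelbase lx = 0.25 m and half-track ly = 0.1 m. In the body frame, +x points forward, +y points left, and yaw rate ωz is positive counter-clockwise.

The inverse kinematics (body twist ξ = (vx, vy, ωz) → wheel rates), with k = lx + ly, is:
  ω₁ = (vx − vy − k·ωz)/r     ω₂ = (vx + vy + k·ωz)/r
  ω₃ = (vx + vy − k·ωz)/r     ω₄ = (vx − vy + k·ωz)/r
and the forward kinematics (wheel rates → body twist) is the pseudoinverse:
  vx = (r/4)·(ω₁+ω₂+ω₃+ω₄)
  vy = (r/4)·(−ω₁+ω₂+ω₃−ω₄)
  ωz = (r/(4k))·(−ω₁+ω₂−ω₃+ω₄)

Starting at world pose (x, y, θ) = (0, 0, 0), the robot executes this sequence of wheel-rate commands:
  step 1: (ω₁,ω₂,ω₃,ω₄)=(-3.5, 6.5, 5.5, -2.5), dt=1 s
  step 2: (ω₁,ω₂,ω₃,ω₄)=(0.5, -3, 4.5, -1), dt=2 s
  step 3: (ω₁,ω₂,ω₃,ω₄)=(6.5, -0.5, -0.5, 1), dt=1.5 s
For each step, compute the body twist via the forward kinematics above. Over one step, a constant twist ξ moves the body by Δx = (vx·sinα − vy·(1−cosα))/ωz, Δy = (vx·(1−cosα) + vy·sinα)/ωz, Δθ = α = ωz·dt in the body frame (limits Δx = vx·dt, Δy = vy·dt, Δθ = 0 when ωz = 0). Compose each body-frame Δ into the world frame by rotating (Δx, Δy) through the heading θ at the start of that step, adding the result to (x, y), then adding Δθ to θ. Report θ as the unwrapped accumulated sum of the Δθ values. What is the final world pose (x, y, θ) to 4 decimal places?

(0.0897, 0.0695, -0.8661)

step 1: ξ=(vx,vy,ωz)=(0.0750, 0.2250, 0.0714), dt=1.0 → body Δ=(0.0669, 0.2275, 0.0714) → world pose (0.0669, 0.2275, 0.0714)
step 2: ξ=(vx,vy,ωz)=(0.0125, 0.0250, -0.3214), dt=2.0 → body Δ=(0.0388, 0.0389, -0.6429) → world pose (0.1029, 0.2690, -0.5714)
step 3: ξ=(vx,vy,ωz)=(0.0813, -0.1063, -0.1964), dt=1.5 → body Δ=(0.0968, -0.1749, -0.2946) → world pose (0.0897, 0.0695, -0.8661)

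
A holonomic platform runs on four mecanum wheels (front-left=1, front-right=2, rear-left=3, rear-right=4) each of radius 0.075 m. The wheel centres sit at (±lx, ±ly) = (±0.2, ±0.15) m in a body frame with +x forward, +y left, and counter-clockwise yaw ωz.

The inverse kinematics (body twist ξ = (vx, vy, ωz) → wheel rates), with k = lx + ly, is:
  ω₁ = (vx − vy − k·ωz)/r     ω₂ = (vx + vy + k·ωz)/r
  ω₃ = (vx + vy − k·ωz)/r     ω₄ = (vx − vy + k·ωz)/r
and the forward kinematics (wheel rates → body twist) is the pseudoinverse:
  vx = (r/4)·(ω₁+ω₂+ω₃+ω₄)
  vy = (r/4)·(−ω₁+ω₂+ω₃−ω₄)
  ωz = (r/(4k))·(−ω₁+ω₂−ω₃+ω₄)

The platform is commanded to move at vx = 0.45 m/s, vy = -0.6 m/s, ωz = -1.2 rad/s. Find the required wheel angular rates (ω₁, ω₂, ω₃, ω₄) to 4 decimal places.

k = lx + ly = 0.2 + 0.15 = 0.3500;  k·ωz = 0.3500·-1.2 = -0.4200
ω₁ (FL) = (vx − vy − k·ωz)/r = 1.4700/0.075 = 19.6000
ω₂ (FR) = (vx + vy + k·ωz)/r = -0.5700/0.075 = -7.6000
ω₃ (RL) = (vx + vy − k·ωz)/r = 0.2700/0.075 = 3.6000
ω₄ (RR) = (vx − vy + k·ωz)/r = 0.6300/0.075 = 8.4000

(19.6000, -7.6000, 3.6000, 8.4000)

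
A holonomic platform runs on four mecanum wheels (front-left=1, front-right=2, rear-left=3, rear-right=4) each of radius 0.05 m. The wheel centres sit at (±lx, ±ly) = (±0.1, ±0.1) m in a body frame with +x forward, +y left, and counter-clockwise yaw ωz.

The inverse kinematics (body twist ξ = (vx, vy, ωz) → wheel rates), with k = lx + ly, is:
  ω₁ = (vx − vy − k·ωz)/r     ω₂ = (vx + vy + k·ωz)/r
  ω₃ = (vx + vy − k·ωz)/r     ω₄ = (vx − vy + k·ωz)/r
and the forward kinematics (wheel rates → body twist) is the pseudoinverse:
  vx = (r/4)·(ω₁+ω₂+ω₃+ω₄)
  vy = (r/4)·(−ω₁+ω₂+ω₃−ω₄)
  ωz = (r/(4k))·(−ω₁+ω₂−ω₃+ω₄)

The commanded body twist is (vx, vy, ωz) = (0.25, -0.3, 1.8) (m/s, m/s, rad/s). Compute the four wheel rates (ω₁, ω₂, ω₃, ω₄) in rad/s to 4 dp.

(3.8000, 6.2000, -8.2000, 18.2000)

k = lx + ly = 0.1 + 0.1 = 0.2000;  k·ωz = 0.2000·1.8 = 0.3600
ω₁ (FL) = (vx − vy − k·ωz)/r = 0.1900/0.05 = 3.8000
ω₂ (FR) = (vx + vy + k·ωz)/r = 0.3100/0.05 = 6.2000
ω₃ (RL) = (vx + vy − k·ωz)/r = -0.4100/0.05 = -8.2000
ω₄ (RR) = (vx − vy + k·ωz)/r = 0.9100/0.05 = 18.2000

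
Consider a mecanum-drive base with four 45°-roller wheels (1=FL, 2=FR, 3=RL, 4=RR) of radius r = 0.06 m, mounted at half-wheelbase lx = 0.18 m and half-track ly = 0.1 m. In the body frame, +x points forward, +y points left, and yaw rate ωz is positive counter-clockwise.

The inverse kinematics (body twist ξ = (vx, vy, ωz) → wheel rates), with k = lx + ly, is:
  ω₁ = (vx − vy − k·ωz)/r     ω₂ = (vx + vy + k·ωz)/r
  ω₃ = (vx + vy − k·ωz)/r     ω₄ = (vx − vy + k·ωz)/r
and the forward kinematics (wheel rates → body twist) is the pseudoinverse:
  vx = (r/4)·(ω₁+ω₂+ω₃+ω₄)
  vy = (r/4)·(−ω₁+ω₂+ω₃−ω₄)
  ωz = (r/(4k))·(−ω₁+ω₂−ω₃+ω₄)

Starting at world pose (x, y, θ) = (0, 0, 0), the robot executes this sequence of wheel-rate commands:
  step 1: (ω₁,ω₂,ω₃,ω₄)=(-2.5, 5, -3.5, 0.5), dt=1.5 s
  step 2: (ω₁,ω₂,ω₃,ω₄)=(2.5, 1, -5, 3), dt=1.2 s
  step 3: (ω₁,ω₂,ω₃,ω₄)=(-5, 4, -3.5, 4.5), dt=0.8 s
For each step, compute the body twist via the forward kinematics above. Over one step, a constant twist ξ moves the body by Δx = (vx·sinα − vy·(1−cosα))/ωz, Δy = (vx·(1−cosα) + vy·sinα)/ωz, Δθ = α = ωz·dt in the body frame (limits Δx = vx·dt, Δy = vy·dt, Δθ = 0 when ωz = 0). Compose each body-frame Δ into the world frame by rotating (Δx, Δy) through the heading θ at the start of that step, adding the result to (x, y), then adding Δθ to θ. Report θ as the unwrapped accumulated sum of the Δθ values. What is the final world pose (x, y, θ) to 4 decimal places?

step 1: ξ=(vx,vy,ωz)=(-0.0075, 0.0525, 0.6161), dt=1.5 → body Δ=(-0.0436, 0.0632, 0.9241) → world pose (-0.0436, 0.0632, 0.9241)
step 2: ξ=(vx,vy,ωz)=(0.0225, -0.1425, 0.3482), dt=1.2 → body Δ=(0.0614, -0.1605, 0.4179) → world pose (0.1215, 0.0155, 1.3420)
step 3: ξ=(vx,vy,ωz)=(0.0000, 0.0150, 0.9107), dt=0.8 → body Δ=(-0.0042, 0.0110, 0.7286) → world pose (0.1099, 0.0139, 2.0705)

(0.1099, 0.0139, 2.0705)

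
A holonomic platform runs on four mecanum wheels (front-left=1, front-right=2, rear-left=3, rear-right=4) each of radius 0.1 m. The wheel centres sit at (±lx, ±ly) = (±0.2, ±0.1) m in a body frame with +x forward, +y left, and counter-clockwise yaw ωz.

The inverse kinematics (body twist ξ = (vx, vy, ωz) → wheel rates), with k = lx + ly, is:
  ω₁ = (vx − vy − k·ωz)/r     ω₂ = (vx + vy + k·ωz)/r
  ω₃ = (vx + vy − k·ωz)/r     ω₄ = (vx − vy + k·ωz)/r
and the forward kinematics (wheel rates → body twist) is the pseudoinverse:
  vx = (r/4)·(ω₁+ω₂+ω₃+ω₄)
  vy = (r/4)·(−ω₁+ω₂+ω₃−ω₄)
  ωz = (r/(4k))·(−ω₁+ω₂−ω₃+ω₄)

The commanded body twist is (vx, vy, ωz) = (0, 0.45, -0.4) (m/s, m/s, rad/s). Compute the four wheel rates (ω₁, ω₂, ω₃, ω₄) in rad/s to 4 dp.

(-3.3000, 3.3000, 5.7000, -5.7000)

k = lx + ly = 0.2 + 0.1 = 0.3000;  k·ωz = 0.3000·-0.4 = -0.1200
ω₁ (FL) = (vx − vy − k·ωz)/r = -0.3300/0.1 = -3.3000
ω₂ (FR) = (vx + vy + k·ωz)/r = 0.3300/0.1 = 3.3000
ω₃ (RL) = (vx + vy − k·ωz)/r = 0.5700/0.1 = 5.7000
ω₄ (RR) = (vx − vy + k·ωz)/r = -0.5700/0.1 = -5.7000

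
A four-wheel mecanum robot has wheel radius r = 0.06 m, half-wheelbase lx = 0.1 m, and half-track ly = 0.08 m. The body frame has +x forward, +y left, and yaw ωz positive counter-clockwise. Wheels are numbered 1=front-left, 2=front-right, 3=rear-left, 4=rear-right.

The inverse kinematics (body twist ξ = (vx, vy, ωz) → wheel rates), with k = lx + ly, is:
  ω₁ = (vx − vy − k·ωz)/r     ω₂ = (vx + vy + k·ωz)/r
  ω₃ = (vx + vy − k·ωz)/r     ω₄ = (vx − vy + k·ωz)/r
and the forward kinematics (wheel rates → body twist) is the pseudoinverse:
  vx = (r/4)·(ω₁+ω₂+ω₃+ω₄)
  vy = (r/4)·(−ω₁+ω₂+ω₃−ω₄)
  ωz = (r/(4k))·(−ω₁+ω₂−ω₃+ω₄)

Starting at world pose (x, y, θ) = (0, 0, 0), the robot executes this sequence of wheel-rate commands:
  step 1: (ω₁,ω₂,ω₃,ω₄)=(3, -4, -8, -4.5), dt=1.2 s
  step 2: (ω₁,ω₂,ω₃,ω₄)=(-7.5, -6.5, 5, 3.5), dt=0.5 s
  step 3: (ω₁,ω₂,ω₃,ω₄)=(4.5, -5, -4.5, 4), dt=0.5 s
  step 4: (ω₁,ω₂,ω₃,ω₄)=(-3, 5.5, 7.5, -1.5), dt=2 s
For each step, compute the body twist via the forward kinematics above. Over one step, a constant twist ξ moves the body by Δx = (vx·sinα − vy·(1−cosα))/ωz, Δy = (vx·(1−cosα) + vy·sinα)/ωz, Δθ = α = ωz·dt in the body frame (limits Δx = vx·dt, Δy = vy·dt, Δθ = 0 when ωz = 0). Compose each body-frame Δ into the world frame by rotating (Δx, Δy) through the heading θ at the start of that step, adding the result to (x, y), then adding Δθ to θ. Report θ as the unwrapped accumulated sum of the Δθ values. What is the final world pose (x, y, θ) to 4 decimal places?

step 1: ξ=(vx,vy,ωz)=(-0.2025, -0.1575, -0.2917), dt=1.2 → body Δ=(-0.2708, -0.1431, -0.3500) → world pose (-0.2708, -0.1431, -0.3500)
step 2: ξ=(vx,vy,ωz)=(-0.0825, 0.0375, -0.0417), dt=0.5 → body Δ=(-0.0411, 0.0192, -0.0208) → world pose (-0.3028, -0.1110, -0.3708)
step 3: ξ=(vx,vy,ωz)=(-0.0150, -0.2700, -0.0833), dt=0.5 → body Δ=(-0.0103, -0.1348, -0.0417) → world pose (-0.3613, -0.2329, -0.4125)
step 4: ξ=(vx,vy,ωz)=(0.1275, 0.2625, -0.0417), dt=2.0 → body Δ=(0.2766, 0.5138, -0.0833) → world pose (0.0981, 0.1269, -0.4958)

(0.0981, 0.1269, -0.4958)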